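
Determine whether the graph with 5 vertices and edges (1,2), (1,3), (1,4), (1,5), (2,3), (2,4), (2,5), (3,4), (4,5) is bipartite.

Step 1: Attempt 2-coloring using BFS:
  Start at vertex 1, assign color 0
  Color vertex 2 with color 1 (neighbor of 1)
  Color vertex 3 with color 1 (neighbor of 1)
  Color vertex 4 with color 1 (neighbor of 1)
  Color vertex 5 with color 1 (neighbor of 1)

Step 2: Conflict found! Vertices 2 and 3 are adjacent but have the same color.
This means the graph contains an odd cycle.

The graph is NOT bipartite.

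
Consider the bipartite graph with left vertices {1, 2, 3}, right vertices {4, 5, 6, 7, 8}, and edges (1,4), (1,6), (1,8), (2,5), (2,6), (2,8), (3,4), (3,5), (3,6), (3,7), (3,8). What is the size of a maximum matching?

Step 1: List the neighbors of each left vertex:
  1: 4, 6, 8
  2: 5, 6, 8
  3: 4, 5, 6, 7, 8

Step 2: Greedily match left vertices, then look for augmenting paths:
  Match 1 -- 4
  Match 2 -- 5
  Match 3 -- 6
  No augmenting path remains.

Step 3: Verify this is maximum:
  Matching size 3 = min(|L|, |R|) = min(3, 5), which is an upper bound, so this matching is maximum.

Maximum matching: {(1,4), (2,5), (3,6)}
Size: 3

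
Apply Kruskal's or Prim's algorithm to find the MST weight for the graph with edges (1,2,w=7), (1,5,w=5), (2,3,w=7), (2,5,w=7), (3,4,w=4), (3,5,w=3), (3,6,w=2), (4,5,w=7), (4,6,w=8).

Apply Kruskal's algorithm (sort edges by weight, add if no cycle):

Sorted edges by weight:
  (3,6) w=2
  (3,5) w=3
  (3,4) w=4
  (1,5) w=5
  (1,2) w=7
  (2,3) w=7
  (2,5) w=7
  (4,5) w=7
  (4,6) w=8

Add edge (3,6) w=2 -- no cycle. Running total: 2
Add edge (3,5) w=3 -- no cycle. Running total: 5
Add edge (3,4) w=4 -- no cycle. Running total: 9
Add edge (1,5) w=5 -- no cycle. Running total: 14
Add edge (1,2) w=7 -- no cycle. Running total: 21

MST edges: (3,6,w=2), (3,5,w=3), (3,4,w=4), (1,5,w=5), (1,2,w=7)
Total MST weight: 2 + 3 + 4 + 5 + 7 = 21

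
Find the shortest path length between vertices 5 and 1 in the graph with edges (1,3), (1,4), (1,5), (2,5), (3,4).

Step 1: Build adjacency list:
  1: 3, 4, 5
  2: 5
  3: 1, 4
  4: 1, 3
  5: 1, 2

Step 2: BFS from vertex 5 to find shortest path to 1:
  vertex 1 reached at distance 1

Step 3: Shortest path: 5 -> 1
Path length: 1 edge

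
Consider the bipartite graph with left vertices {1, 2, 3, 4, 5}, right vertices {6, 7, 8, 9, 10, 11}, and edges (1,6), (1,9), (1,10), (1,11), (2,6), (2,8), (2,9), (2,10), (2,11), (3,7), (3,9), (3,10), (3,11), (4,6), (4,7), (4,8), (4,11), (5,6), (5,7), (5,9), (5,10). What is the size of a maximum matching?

Step 1: List the neighbors of each left vertex:
  1: 6, 9, 10, 11
  2: 6, 8, 9, 10, 11
  3: 7, 9, 10, 11
  4: 6, 7, 8, 11
  5: 6, 7, 9, 10

Step 2: Greedily match left vertices, then look for augmenting paths:
  Match 1 -- 6
  Match 2 -- 8
  Match 3 -- 7
  Match 4 -- 11
  Match 5 -- 9
  No augmenting path remains.

Step 3: Verify this is maximum:
  Matching size 5 = min(|L|, |R|) = min(5, 6), which is an upper bound, so this matching is maximum.

Maximum matching: {(1,6), (2,8), (3,7), (4,11), (5,9)}
Size: 5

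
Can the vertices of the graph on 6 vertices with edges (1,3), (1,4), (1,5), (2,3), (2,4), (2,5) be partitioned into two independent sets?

Step 1: Attempt 2-coloring using BFS:
  Start at vertex 1, assign color 0
  Color vertex 3 with color 1 (neighbor of 1)
  Color vertex 4 with color 1 (neighbor of 1)
  Color vertex 5 with color 1 (neighbor of 1)
  Color vertex 2 with color 0 (neighbor of 3)
  Start new component at vertex 6, assign color 0

Step 2: 2-coloring succeeded. No conflicts found.
  Set A (color 0): {1, 2, 6}
  Set B (color 1): {3, 4, 5}

The graph is bipartite with partition {1, 2, 6}, {3, 4, 5}.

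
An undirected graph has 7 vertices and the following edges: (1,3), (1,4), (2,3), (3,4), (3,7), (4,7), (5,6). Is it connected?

Step 1: Build adjacency list from edges:
  1: 3, 4
  2: 3
  3: 1, 2, 4, 7
  4: 1, 3, 7
  5: 6
  6: 5
  7: 3, 4

Step 2: Run BFS/DFS from vertex 1:
  Visited: {1, 3, 4, 2, 7}
  Reached 5 of 7 vertices

Step 3: Only 5 of 7 vertices reached. Graph is disconnected.
Connected components: {1, 2, 3, 4, 7}, {5, 6}
Answer: No, the graph is not connected (2 components).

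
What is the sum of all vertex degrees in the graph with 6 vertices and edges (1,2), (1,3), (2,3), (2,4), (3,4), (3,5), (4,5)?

Step 1: Count edges incident to each vertex:
  deg(1) = 2 (neighbors: 2, 3)
  deg(2) = 3 (neighbors: 1, 3, 4)
  deg(3) = 4 (neighbors: 1, 2, 4, 5)
  deg(4) = 3 (neighbors: 2, 3, 5)
  deg(5) = 2 (neighbors: 3, 4)
  deg(6) = 0 (neighbors: none)

Step 2: Sum all degrees:
  2 + 3 + 4 + 3 + 2 + 0 = 14

Verification: sum of degrees = 2 * |E| = 2 * 7 = 14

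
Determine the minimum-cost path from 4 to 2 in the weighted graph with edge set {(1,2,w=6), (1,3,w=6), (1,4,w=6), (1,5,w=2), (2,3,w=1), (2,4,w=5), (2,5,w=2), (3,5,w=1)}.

Step 1: Build adjacency list with weights:
  1: 2(w=6), 3(w=6), 4(w=6), 5(w=2)
  2: 1(w=6), 3(w=1), 4(w=5), 5(w=2)
  3: 1(w=6), 2(w=1), 5(w=1)
  4: 1(w=6), 2(w=5)
  5: 1(w=2), 2(w=2), 3(w=1)

Step 2: Apply Dijkstra's algorithm from vertex 4:
  Visit vertex 4 (distance=0)
    Update dist[1] = 6
    Update dist[2] = 5
  Visit vertex 2 (distance=5)
    Update dist[3] = 6
    Update dist[5] = 7

Step 3: Shortest path: 4 -> 2
Total weight: 5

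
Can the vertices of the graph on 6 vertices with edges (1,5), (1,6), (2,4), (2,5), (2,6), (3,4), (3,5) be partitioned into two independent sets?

Step 1: Attempt 2-coloring using BFS:
  Start at vertex 1, assign color 0
  Color vertex 5 with color 1 (neighbor of 1)
  Color vertex 6 with color 1 (neighbor of 1)
  Color vertex 2 with color 0 (neighbor of 5)
  Color vertex 3 with color 0 (neighbor of 5)
  Color vertex 4 with color 1 (neighbor of 2)

Step 2: 2-coloring succeeded. No conflicts found.
  Set A (color 0): {1, 2, 3}
  Set B (color 1): {4, 5, 6}

The graph is bipartite with partition {1, 2, 3}, {4, 5, 6}.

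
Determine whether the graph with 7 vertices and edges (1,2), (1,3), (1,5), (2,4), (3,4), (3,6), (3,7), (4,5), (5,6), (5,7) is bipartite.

Step 1: Attempt 2-coloring using BFS:
  Start at vertex 1, assign color 0
  Color vertex 2 with color 1 (neighbor of 1)
  Color vertex 3 with color 1 (neighbor of 1)
  Color vertex 5 with color 1 (neighbor of 1)
  Color vertex 4 with color 0 (neighbor of 2)
  Color vertex 6 with color 0 (neighbor of 3)
  Color vertex 7 with color 0 (neighbor of 3)

Step 2: 2-coloring succeeded. No conflicts found.
  Set A (color 0): {1, 4, 6, 7}
  Set B (color 1): {2, 3, 5}

The graph is bipartite with partition {1, 4, 6, 7}, {2, 3, 5}.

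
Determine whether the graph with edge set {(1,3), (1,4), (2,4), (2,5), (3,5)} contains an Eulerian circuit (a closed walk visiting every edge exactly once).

Step 1: Find the degree of each vertex:
  deg(1) = 2
  deg(2) = 2
  deg(3) = 2
  deg(4) = 2
  deg(5) = 2

Step 2: Count vertices with odd degree:
  All vertices have even degree (0 odd-degree vertices)

Step 3: Apply Euler's theorem:
  - Eulerian circuit exists iff graph is connected and all vertices have even degree
  - Eulerian path exists iff graph is connected and has 0 or 2 odd-degree vertices

Graph is connected with 0 odd-degree vertices.
Both Eulerian circuit and Eulerian path exist.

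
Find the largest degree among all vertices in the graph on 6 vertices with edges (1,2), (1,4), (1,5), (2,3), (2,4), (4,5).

Step 1: Count edges incident to each vertex:
  deg(1) = 3 (neighbors: 2, 4, 5)
  deg(2) = 3 (neighbors: 1, 3, 4)
  deg(3) = 1 (neighbors: 2)
  deg(4) = 3 (neighbors: 1, 2, 5)
  deg(5) = 2 (neighbors: 1, 4)
  deg(6) = 0 (neighbors: none)

Step 2: Find maximum:
  max(3, 3, 1, 3, 2, 0) = 3 (vertex 1)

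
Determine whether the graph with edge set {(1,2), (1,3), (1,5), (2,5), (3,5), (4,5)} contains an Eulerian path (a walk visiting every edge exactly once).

Step 1: Find the degree of each vertex:
  deg(1) = 3
  deg(2) = 2
  deg(3) = 2
  deg(4) = 1
  deg(5) = 4

Step 2: Count vertices with odd degree:
  Odd-degree vertices: 1, 4 (2 total)

Step 3: Apply Euler's theorem:
  - Eulerian circuit exists iff graph is connected and all vertices have even degree
  - Eulerian path exists iff graph is connected and has 0 or 2 odd-degree vertices

Graph is connected with exactly 2 odd-degree vertices (1, 4).
Eulerian path exists (starting and ending at the odd-degree vertices), but no Eulerian circuit.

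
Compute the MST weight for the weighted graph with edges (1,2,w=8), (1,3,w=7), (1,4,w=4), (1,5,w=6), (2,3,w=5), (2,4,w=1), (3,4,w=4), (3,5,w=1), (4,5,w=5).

Apply Kruskal's algorithm (sort edges by weight, add if no cycle):

Sorted edges by weight:
  (2,4) w=1
  (3,5) w=1
  (1,4) w=4
  (3,4) w=4
  (2,3) w=5
  (4,5) w=5
  (1,5) w=6
  (1,3) w=7
  (1,2) w=8

Add edge (2,4) w=1 -- no cycle. Running total: 1
Add edge (3,5) w=1 -- no cycle. Running total: 2
Add edge (1,4) w=4 -- no cycle. Running total: 6
Add edge (3,4) w=4 -- no cycle. Running total: 10

MST edges: (2,4,w=1), (3,5,w=1), (1,4,w=4), (3,4,w=4)
Total MST weight: 1 + 1 + 4 + 4 = 10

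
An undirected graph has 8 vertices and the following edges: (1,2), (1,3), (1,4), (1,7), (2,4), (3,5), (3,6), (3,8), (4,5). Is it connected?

Step 1: Build adjacency list from edges:
  1: 2, 3, 4, 7
  2: 1, 4
  3: 1, 5, 6, 8
  4: 1, 2, 5
  5: 3, 4
  6: 3
  7: 1
  8: 3

Step 2: Run BFS/DFS from vertex 1:
  Visited: {1, 2, 3, 4, 7, 5, 6, 8}
  Reached 8 of 8 vertices

Step 3: All 8 vertices reached from vertex 1, so the graph is connected.
Answer: Yes, the graph is connected.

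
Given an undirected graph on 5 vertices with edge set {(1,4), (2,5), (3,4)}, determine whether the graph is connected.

Step 1: Build adjacency list from edges:
  1: 4
  2: 5
  3: 4
  4: 1, 3
  5: 2

Step 2: Run BFS/DFS from vertex 1:
  Visited: {1, 4, 3}
  Reached 3 of 5 vertices

Step 3: Only 3 of 5 vertices reached. Graph is disconnected.
Connected components: {1, 3, 4}, {2, 5}
Answer: No, the graph is not connected (2 components).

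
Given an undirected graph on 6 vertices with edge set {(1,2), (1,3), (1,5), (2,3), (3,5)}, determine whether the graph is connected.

Step 1: Build adjacency list from edges:
  1: 2, 3, 5
  2: 1, 3
  3: 1, 2, 5
  4: (none)
  5: 1, 3
  6: (none)

Step 2: Run BFS/DFS from vertex 1:
  Visited: {1, 2, 3, 5}
  Reached 4 of 6 vertices

Step 3: Only 4 of 6 vertices reached. Graph is disconnected.
Connected components: {1, 2, 3, 5}, {4}, {6}
Answer: No, the graph is not connected (3 components).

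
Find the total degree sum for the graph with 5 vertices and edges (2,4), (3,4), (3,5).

Step 1: Count edges incident to each vertex:
  deg(1) = 0 (neighbors: none)
  deg(2) = 1 (neighbors: 4)
  deg(3) = 2 (neighbors: 4, 5)
  deg(4) = 2 (neighbors: 2, 3)
  deg(5) = 1 (neighbors: 3)

Step 2: Sum all degrees:
  0 + 1 + 2 + 2 + 1 = 6

Verification: sum of degrees = 2 * |E| = 2 * 3 = 6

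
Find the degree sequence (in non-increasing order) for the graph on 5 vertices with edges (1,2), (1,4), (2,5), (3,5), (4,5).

Step 1: Count edges incident to each vertex:
  deg(1) = 2 (neighbors: 2, 4)
  deg(2) = 2 (neighbors: 1, 5)
  deg(3) = 1 (neighbors: 5)
  deg(4) = 2 (neighbors: 1, 5)
  deg(5) = 3 (neighbors: 2, 3, 4)

Step 2: Sort degrees in non-increasing order:
  Degrees: [2, 2, 1, 2, 3] -> sorted: [3, 2, 2, 2, 1]

Degree sequence: [3, 2, 2, 2, 1]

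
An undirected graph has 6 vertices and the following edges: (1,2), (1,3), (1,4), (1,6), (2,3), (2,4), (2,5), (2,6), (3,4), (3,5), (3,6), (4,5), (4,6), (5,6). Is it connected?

Step 1: Build adjacency list from edges:
  1: 2, 3, 4, 6
  2: 1, 3, 4, 5, 6
  3: 1, 2, 4, 5, 6
  4: 1, 2, 3, 5, 6
  5: 2, 3, 4, 6
  6: 1, 2, 3, 4, 5

Step 2: Run BFS/DFS from vertex 1:
  Visited: {1, 2, 3, 4, 6, 5}
  Reached 6 of 6 vertices

Step 3: All 6 vertices reached from vertex 1, so the graph is connected.
Answer: Yes, the graph is connected.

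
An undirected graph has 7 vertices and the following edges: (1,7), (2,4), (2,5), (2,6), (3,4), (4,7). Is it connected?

Step 1: Build adjacency list from edges:
  1: 7
  2: 4, 5, 6
  3: 4
  4: 2, 3, 7
  5: 2
  6: 2
  7: 1, 4

Step 2: Run BFS/DFS from vertex 1:
  Visited: {1, 7, 4, 2, 3, 5, 6}
  Reached 7 of 7 vertices

Step 3: All 7 vertices reached from vertex 1, so the graph is connected.
Answer: Yes, the graph is connected.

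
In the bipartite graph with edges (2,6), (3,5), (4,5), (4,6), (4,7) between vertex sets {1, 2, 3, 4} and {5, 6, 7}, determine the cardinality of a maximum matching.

Step 1: List the neighbors of each left vertex:
  1: (none)
  2: 6
  3: 5
  4: 5, 6, 7

Step 2: Greedily match left vertices, then look for augmenting paths:
  Match 2 -- 6
  Match 3 -- 5
  Match 4 -- 7
  No augmenting path remains.

Step 3: Verify this is maximum:
  Matching size 3 = min(|L|, |R|) = min(4, 3), which is an upper bound, so this matching is maximum.

Maximum matching: {(2,6), (3,5), (4,7)}
Size: 3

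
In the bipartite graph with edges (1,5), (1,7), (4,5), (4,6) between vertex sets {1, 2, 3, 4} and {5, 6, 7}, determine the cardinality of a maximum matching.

Step 1: List the neighbors of each left vertex:
  1: 5, 7
  2: (none)
  3: (none)
  4: 5, 6

Step 2: Greedily match left vertices, then look for augmenting paths:
  Match 1 -- 5
  Match 4 -- 6
  No augmenting path remains.

Step 3: Verify this is maximum:
  Matching has size 2. The vertex set {1, 4} covers every edge and has size 2; any matching has at most one edge per cover vertex, so 2 is maximum (König's theorem).

Maximum matching: {(1,5), (4,6)}
Size: 2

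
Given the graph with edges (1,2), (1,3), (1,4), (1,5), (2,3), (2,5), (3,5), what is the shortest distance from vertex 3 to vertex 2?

Step 1: Build adjacency list:
  1: 2, 3, 4, 5
  2: 1, 3, 5
  3: 1, 2, 5
  4: 1
  5: 1, 2, 3

Step 2: BFS from vertex 3 to find shortest path to 2:
  vertex 1 reached at distance 1
  vertex 2 reached at distance 1

Step 3: Shortest path: 3 -> 2
Path length: 1 edge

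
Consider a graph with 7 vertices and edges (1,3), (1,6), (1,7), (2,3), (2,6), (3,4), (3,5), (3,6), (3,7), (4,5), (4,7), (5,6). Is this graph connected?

Step 1: Build adjacency list from edges:
  1: 3, 6, 7
  2: 3, 6
  3: 1, 2, 4, 5, 6, 7
  4: 3, 5, 7
  5: 3, 4, 6
  6: 1, 2, 3, 5
  7: 1, 3, 4

Step 2: Run BFS/DFS from vertex 1:
  Visited: {1, 3, 6, 7, 2, 4, 5}
  Reached 7 of 7 vertices

Step 3: All 7 vertices reached from vertex 1, so the graph is connected.
Answer: Yes, the graph is connected.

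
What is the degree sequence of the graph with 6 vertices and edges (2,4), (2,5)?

Step 1: Count edges incident to each vertex:
  deg(1) = 0 (neighbors: none)
  deg(2) = 2 (neighbors: 4, 5)
  deg(3) = 0 (neighbors: none)
  deg(4) = 1 (neighbors: 2)
  deg(5) = 1 (neighbors: 2)
  deg(6) = 0 (neighbors: none)

Step 2: Sort degrees in non-increasing order:
  Degrees: [0, 2, 0, 1, 1, 0] -> sorted: [2, 1, 1, 0, 0, 0]

Degree sequence: [2, 1, 1, 0, 0, 0]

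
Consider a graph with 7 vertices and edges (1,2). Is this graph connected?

Step 1: Build adjacency list from edges:
  1: 2
  2: 1
  3: (none)
  4: (none)
  5: (none)
  6: (none)
  7: (none)

Step 2: Run BFS/DFS from vertex 1:
  Visited: {1, 2}
  Reached 2 of 7 vertices

Step 3: Only 2 of 7 vertices reached. Graph is disconnected.
Connected components: {1, 2}, {3}, {4}, {5}, {6}, {7}
Answer: No, the graph is not connected (6 components).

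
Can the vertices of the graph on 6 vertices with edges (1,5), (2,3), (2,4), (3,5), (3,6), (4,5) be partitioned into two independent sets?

Step 1: Attempt 2-coloring using BFS:
  Start at vertex 1, assign color 0
  Color vertex 5 with color 1 (neighbor of 1)
  Color vertex 3 with color 0 (neighbor of 5)
  Color vertex 4 with color 0 (neighbor of 5)
  Color vertex 2 with color 1 (neighbor of 3)
  Color vertex 6 with color 1 (neighbor of 3)

Step 2: 2-coloring succeeded. No conflicts found.
  Set A (color 0): {1, 3, 4}
  Set B (color 1): {2, 5, 6}

The graph is bipartite with partition {1, 3, 4}, {2, 5, 6}.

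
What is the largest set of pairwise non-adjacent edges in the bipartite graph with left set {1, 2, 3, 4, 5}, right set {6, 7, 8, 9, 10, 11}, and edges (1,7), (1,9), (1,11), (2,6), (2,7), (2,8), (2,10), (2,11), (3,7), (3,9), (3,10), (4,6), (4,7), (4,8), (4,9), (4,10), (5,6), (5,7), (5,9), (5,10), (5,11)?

Step 1: List the neighbors of each left vertex:
  1: 7, 9, 11
  2: 6, 7, 8, 10, 11
  3: 7, 9, 10
  4: 6, 7, 8, 9, 10
  5: 6, 7, 9, 10, 11

Step 2: Greedily match left vertices, then look for augmenting paths:
  Match 1 -- 7
  Match 2 -- 6
  Match 3 -- 9
  Match 4 -- 8
  Match 5 -- 10
  No augmenting path remains.

Step 3: Verify this is maximum:
  Matching size 5 = min(|L|, |R|) = min(5, 6), which is an upper bound, so this matching is maximum.

Maximum matching: {(1,7), (2,6), (3,9), (4,8), (5,10)}
Size: 5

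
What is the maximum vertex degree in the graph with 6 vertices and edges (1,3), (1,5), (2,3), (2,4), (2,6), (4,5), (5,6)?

Step 1: Count edges incident to each vertex:
  deg(1) = 2 (neighbors: 3, 5)
  deg(2) = 3 (neighbors: 3, 4, 6)
  deg(3) = 2 (neighbors: 1, 2)
  deg(4) = 2 (neighbors: 2, 5)
  deg(5) = 3 (neighbors: 1, 4, 6)
  deg(6) = 2 (neighbors: 2, 5)

Step 2: Find maximum:
  max(2, 3, 2, 2, 3, 2) = 3 (vertex 2)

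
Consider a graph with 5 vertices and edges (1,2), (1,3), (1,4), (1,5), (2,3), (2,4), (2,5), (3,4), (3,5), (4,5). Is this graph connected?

Step 1: Build adjacency list from edges:
  1: 2, 3, 4, 5
  2: 1, 3, 4, 5
  3: 1, 2, 4, 5
  4: 1, 2, 3, 5
  5: 1, 2, 3, 4

Step 2: Run BFS/DFS from vertex 1:
  Visited: {1, 2, 3, 4, 5}
  Reached 5 of 5 vertices

Step 3: All 5 vertices reached from vertex 1, so the graph is connected.
Answer: Yes, the graph is connected.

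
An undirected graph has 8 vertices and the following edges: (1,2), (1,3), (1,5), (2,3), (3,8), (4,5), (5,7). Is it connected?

Step 1: Build adjacency list from edges:
  1: 2, 3, 5
  2: 1, 3
  3: 1, 2, 8
  4: 5
  5: 1, 4, 7
  6: (none)
  7: 5
  8: 3

Step 2: Run BFS/DFS from vertex 1:
  Visited: {1, 2, 3, 5, 8, 4, 7}
  Reached 7 of 8 vertices

Step 3: Only 7 of 8 vertices reached. Graph is disconnected.
Connected components: {1, 2, 3, 4, 5, 7, 8}, {6}
Answer: No, the graph is not connected (2 components).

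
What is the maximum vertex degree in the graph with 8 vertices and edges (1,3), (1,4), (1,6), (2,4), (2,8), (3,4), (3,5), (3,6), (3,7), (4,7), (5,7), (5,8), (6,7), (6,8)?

Step 1: Count edges incident to each vertex:
  deg(1) = 3 (neighbors: 3, 4, 6)
  deg(2) = 2 (neighbors: 4, 8)
  deg(3) = 5 (neighbors: 1, 4, 5, 6, 7)
  deg(4) = 4 (neighbors: 1, 2, 3, 7)
  deg(5) = 3 (neighbors: 3, 7, 8)
  deg(6) = 4 (neighbors: 1, 3, 7, 8)
  deg(7) = 4 (neighbors: 3, 4, 5, 6)
  deg(8) = 3 (neighbors: 2, 5, 6)

Step 2: Find maximum:
  max(3, 2, 5, 4, 3, 4, 4, 3) = 5 (vertex 3)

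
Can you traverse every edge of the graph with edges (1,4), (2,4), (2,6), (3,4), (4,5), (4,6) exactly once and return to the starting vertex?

Step 1: Find the degree of each vertex:
  deg(1) = 1
  deg(2) = 2
  deg(3) = 1
  deg(4) = 5
  deg(5) = 1
  deg(6) = 2

Step 2: Count vertices with odd degree:
  Odd-degree vertices: 1, 3, 4, 5 (4 total)

Step 3: Apply Euler's theorem:
  - Eulerian circuit exists iff graph is connected and all vertices have even degree
  - Eulerian path exists iff graph is connected and has 0 or 2 odd-degree vertices

Graph has 4 odd-degree vertices (need 0 or 2).
Neither Eulerian path nor Eulerian circuit exists.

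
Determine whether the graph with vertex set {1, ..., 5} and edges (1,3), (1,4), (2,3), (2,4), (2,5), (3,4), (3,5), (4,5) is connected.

Step 1: Build adjacency list from edges:
  1: 3, 4
  2: 3, 4, 5
  3: 1, 2, 4, 5
  4: 1, 2, 3, 5
  5: 2, 3, 4

Step 2: Run BFS/DFS from vertex 1:
  Visited: {1, 3, 4, 2, 5}
  Reached 5 of 5 vertices

Step 3: All 5 vertices reached from vertex 1, so the graph is connected.
Answer: Yes, the graph is connected.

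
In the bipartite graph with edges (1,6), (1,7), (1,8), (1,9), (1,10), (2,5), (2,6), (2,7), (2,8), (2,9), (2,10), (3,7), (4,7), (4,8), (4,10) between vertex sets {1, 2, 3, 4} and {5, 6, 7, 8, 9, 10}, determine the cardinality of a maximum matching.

Step 1: List the neighbors of each left vertex:
  1: 6, 7, 8, 9, 10
  2: 5, 6, 7, 8, 9, 10
  3: 7
  4: 7, 8, 10

Step 2: Greedily match left vertices, then look for augmenting paths:
  Match 1 -- 6
  Match 2 -- 5
  Match 3 -- 7
  Match 4 -- 8
  No augmenting path remains.

Step 3: Verify this is maximum:
  Matching size 4 = min(|L|, |R|) = min(4, 6), which is an upper bound, so this matching is maximum.

Maximum matching: {(1,6), (2,5), (3,7), (4,8)}
Size: 4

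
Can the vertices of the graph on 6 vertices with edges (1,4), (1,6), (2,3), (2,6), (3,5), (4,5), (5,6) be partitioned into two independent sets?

Step 1: Attempt 2-coloring using BFS:
  Start at vertex 1, assign color 0
  Color vertex 4 with color 1 (neighbor of 1)
  Color vertex 6 with color 1 (neighbor of 1)
  Color vertex 5 with color 0 (neighbor of 4)
  Color vertex 2 with color 0 (neighbor of 6)
  Color vertex 3 with color 1 (neighbor of 5)

Step 2: 2-coloring succeeded. No conflicts found.
  Set A (color 0): {1, 2, 5}
  Set B (color 1): {3, 4, 6}

The graph is bipartite with partition {1, 2, 5}, {3, 4, 6}.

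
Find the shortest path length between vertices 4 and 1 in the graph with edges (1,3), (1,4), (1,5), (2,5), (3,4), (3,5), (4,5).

Step 1: Build adjacency list:
  1: 3, 4, 5
  2: 5
  3: 1, 4, 5
  4: 1, 3, 5
  5: 1, 2, 3, 4

Step 2: BFS from vertex 4 to find shortest path to 1:
  vertex 1 reached at distance 1

Step 3: Shortest path: 4 -> 1
Path length: 1 edge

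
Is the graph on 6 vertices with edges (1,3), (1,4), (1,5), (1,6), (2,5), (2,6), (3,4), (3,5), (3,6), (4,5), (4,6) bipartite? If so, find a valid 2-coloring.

Step 1: Attempt 2-coloring using BFS:
  Start at vertex 1, assign color 0
  Color vertex 3 with color 1 (neighbor of 1)
  Color vertex 4 with color 1 (neighbor of 1)
  Color vertex 5 with color 1 (neighbor of 1)
  Color vertex 6 with color 1 (neighbor of 1)

Step 2: Conflict found! Vertices 3 and 4 are adjacent but have the same color.
This means the graph contains an odd cycle.

The graph is NOT bipartite.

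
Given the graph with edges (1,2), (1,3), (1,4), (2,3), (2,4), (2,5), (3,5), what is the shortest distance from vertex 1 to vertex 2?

Step 1: Build adjacency list:
  1: 2, 3, 4
  2: 1, 3, 4, 5
  3: 1, 2, 5
  4: 1, 2
  5: 2, 3

Step 2: BFS from vertex 1 to find shortest path to 2:
  vertex 2 reached at distance 1

Step 3: Shortest path: 1 -> 2
Path length: 1 edge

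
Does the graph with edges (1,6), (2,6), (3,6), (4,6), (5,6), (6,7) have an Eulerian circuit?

Step 1: Find the degree of each vertex:
  deg(1) = 1
  deg(2) = 1
  deg(3) = 1
  deg(4) = 1
  deg(5) = 1
  deg(6) = 6
  deg(7) = 1

Step 2: Count vertices with odd degree:
  Odd-degree vertices: 1, 2, 3, 4, 5, 7 (6 total)

Step 3: Apply Euler's theorem:
  - Eulerian circuit exists iff graph is connected and all vertices have even degree
  - Eulerian path exists iff graph is connected and has 0 or 2 odd-degree vertices

Graph has 6 odd-degree vertices (need 0 or 2).
Neither Eulerian path nor Eulerian circuit exists.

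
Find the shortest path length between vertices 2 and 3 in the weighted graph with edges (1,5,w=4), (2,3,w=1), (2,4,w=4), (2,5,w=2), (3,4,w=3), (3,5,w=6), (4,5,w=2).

Step 1: Build adjacency list with weights:
  1: 5(w=4)
  2: 3(w=1), 4(w=4), 5(w=2)
  3: 2(w=1), 4(w=3), 5(w=6)
  4: 2(w=4), 3(w=3), 5(w=2)
  5: 1(w=4), 2(w=2), 3(w=6), 4(w=2)

Step 2: Apply Dijkstra's algorithm from vertex 2:
  Visit vertex 2 (distance=0)
    Update dist[3] = 1
    Update dist[4] = 4
    Update dist[5] = 2
  Visit vertex 3 (distance=1)

Step 3: Shortest path: 2 -> 3
Total weight: 1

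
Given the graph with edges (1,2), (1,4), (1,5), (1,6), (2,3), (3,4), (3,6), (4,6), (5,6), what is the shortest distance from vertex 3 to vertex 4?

Step 1: Build adjacency list:
  1: 2, 4, 5, 6
  2: 1, 3
  3: 2, 4, 6
  4: 1, 3, 6
  5: 1, 6
  6: 1, 3, 4, 5

Step 2: BFS from vertex 3 to find shortest path to 4:
  vertex 2 reached at distance 1
  vertex 4 reached at distance 1

Step 3: Shortest path: 3 -> 4
Path length: 1 edge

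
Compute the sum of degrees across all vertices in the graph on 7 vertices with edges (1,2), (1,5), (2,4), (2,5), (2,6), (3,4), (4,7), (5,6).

Step 1: Count edges incident to each vertex:
  deg(1) = 2 (neighbors: 2, 5)
  deg(2) = 4 (neighbors: 1, 4, 5, 6)
  deg(3) = 1 (neighbors: 4)
  deg(4) = 3 (neighbors: 2, 3, 7)
  deg(5) = 3 (neighbors: 1, 2, 6)
  deg(6) = 2 (neighbors: 2, 5)
  deg(7) = 1 (neighbors: 4)

Step 2: Sum all degrees:
  2 + 4 + 1 + 3 + 3 + 2 + 1 = 16

Verification: sum of degrees = 2 * |E| = 2 * 8 = 16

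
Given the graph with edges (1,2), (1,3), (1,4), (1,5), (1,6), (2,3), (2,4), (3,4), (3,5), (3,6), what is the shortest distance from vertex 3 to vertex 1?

Step 1: Build adjacency list:
  1: 2, 3, 4, 5, 6
  2: 1, 3, 4
  3: 1, 2, 4, 5, 6
  4: 1, 2, 3
  5: 1, 3
  6: 1, 3

Step 2: BFS from vertex 3 to find shortest path to 1:
  vertex 1 reached at distance 1

Step 3: Shortest path: 3 -> 1
Path length: 1 edge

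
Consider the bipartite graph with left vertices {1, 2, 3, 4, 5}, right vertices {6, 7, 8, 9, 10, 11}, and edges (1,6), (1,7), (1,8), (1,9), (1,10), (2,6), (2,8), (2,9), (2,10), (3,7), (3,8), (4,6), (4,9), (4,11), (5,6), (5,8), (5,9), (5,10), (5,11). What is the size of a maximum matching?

Step 1: List the neighbors of each left vertex:
  1: 6, 7, 8, 9, 10
  2: 6, 8, 9, 10
  3: 7, 8
  4: 6, 9, 11
  5: 6, 8, 9, 10, 11

Step 2: Greedily match left vertices, then look for augmenting paths:
  Match 1 -- 6
  Match 2 -- 8
  Match 3 -- 7
  Match 4 -- 9
  Match 5 -- 10
  No augmenting path remains.

Step 3: Verify this is maximum:
  Matching size 5 = min(|L|, |R|) = min(5, 6), which is an upper bound, so this matching is maximum.

Maximum matching: {(1,6), (2,8), (3,7), (4,9), (5,10)}
Size: 5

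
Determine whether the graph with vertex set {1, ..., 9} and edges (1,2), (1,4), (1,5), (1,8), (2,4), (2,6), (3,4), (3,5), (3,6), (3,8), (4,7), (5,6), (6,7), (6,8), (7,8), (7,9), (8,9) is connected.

Step 1: Build adjacency list from edges:
  1: 2, 4, 5, 8
  2: 1, 4, 6
  3: 4, 5, 6, 8
  4: 1, 2, 3, 7
  5: 1, 3, 6
  6: 2, 3, 5, 7, 8
  7: 4, 6, 8, 9
  8: 1, 3, 6, 7, 9
  9: 7, 8

Step 2: Run BFS/DFS from vertex 1:
  Visited: {1, 2, 4, 5, 8, 6, 3, 7, 9}
  Reached 9 of 9 vertices

Step 3: All 9 vertices reached from vertex 1, so the graph is connected.
Answer: Yes, the graph is connected.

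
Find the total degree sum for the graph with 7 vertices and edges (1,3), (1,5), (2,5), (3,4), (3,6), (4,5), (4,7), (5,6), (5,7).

Step 1: Count edges incident to each vertex:
  deg(1) = 2 (neighbors: 3, 5)
  deg(2) = 1 (neighbors: 5)
  deg(3) = 3 (neighbors: 1, 4, 6)
  deg(4) = 3 (neighbors: 3, 5, 7)
  deg(5) = 5 (neighbors: 1, 2, 4, 6, 7)
  deg(6) = 2 (neighbors: 3, 5)
  deg(7) = 2 (neighbors: 4, 5)

Step 2: Sum all degrees:
  2 + 1 + 3 + 3 + 5 + 2 + 2 = 18

Verification: sum of degrees = 2 * |E| = 2 * 9 = 18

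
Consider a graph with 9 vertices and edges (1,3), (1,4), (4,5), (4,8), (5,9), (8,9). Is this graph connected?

Step 1: Build adjacency list from edges:
  1: 3, 4
  2: (none)
  3: 1
  4: 1, 5, 8
  5: 4, 9
  6: (none)
  7: (none)
  8: 4, 9
  9: 5, 8

Step 2: Run BFS/DFS from vertex 1:
  Visited: {1, 3, 4, 5, 8, 9}
  Reached 6 of 9 vertices

Step 3: Only 6 of 9 vertices reached. Graph is disconnected.
Connected components: {1, 3, 4, 5, 8, 9}, {2}, {6}, {7}
Answer: No, the graph is not connected (4 components).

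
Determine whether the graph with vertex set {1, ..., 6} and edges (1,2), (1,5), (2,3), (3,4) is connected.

Step 1: Build adjacency list from edges:
  1: 2, 5
  2: 1, 3
  3: 2, 4
  4: 3
  5: 1
  6: (none)

Step 2: Run BFS/DFS from vertex 1:
  Visited: {1, 2, 5, 3, 4}
  Reached 5 of 6 vertices

Step 3: Only 5 of 6 vertices reached. Graph is disconnected.
Connected components: {1, 2, 3, 4, 5}, {6}
Answer: No, the graph is not connected (2 components).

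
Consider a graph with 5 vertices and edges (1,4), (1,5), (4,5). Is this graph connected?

Step 1: Build adjacency list from edges:
  1: 4, 5
  2: (none)
  3: (none)
  4: 1, 5
  5: 1, 4

Step 2: Run BFS/DFS from vertex 1:
  Visited: {1, 4, 5}
  Reached 3 of 5 vertices

Step 3: Only 3 of 5 vertices reached. Graph is disconnected.
Connected components: {1, 4, 5}, {2}, {3}
Answer: No, the graph is not connected (3 components).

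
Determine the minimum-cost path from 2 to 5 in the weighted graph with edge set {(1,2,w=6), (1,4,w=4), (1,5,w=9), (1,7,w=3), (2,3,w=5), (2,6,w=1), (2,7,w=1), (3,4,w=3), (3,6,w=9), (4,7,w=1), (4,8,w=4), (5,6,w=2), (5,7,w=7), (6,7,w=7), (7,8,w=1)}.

Step 1: Build adjacency list with weights:
  1: 2(w=6), 4(w=4), 5(w=9), 7(w=3)
  2: 1(w=6), 3(w=5), 6(w=1), 7(w=1)
  3: 2(w=5), 4(w=3), 6(w=9)
  4: 1(w=4), 3(w=3), 7(w=1), 8(w=4)
  5: 1(w=9), 6(w=2), 7(w=7)
  6: 2(w=1), 3(w=9), 5(w=2), 7(w=7)
  7: 1(w=3), 2(w=1), 4(w=1), 5(w=7), 6(w=7), 8(w=1)
  8: 4(w=4), 7(w=1)

Step 2: Apply Dijkstra's algorithm from vertex 2:
  Visit vertex 2 (distance=0)
    Update dist[1] = 6
    Update dist[3] = 5
    Update dist[6] = 1
    Update dist[7] = 1
  Visit vertex 6 (distance=1)
    Update dist[5] = 3
  Visit vertex 7 (distance=1)
    Update dist[1] = 4
    Update dist[4] = 2
    Update dist[8] = 2
  Visit vertex 4 (distance=2)
  Visit vertex 8 (distance=2)
  Visit vertex 5 (distance=3)

Step 3: Shortest path: 2 -> 6 -> 5
Total weight: 1 + 2 = 3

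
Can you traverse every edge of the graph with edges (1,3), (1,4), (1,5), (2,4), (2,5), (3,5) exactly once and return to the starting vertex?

Step 1: Find the degree of each vertex:
  deg(1) = 3
  deg(2) = 2
  deg(3) = 2
  deg(4) = 2
  deg(5) = 3

Step 2: Count vertices with odd degree:
  Odd-degree vertices: 1, 5 (2 total)

Step 3: Apply Euler's theorem:
  - Eulerian circuit exists iff graph is connected and all vertices have even degree
  - Eulerian path exists iff graph is connected and has 0 or 2 odd-degree vertices

Graph is connected with exactly 2 odd-degree vertices (1, 5).
Eulerian path exists (starting and ending at the odd-degree vertices), but no Eulerian circuit.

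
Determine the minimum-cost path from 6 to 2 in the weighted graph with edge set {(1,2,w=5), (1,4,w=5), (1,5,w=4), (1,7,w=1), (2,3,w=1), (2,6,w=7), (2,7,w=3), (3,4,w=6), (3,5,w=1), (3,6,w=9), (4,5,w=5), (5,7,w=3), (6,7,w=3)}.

Step 1: Build adjacency list with weights:
  1: 2(w=5), 4(w=5), 5(w=4), 7(w=1)
  2: 1(w=5), 3(w=1), 6(w=7), 7(w=3)
  3: 2(w=1), 4(w=6), 5(w=1), 6(w=9)
  4: 1(w=5), 3(w=6), 5(w=5)
  5: 1(w=4), 3(w=1), 4(w=5), 7(w=3)
  6: 2(w=7), 3(w=9), 7(w=3)
  7: 1(w=1), 2(w=3), 5(w=3), 6(w=3)

Step 2: Apply Dijkstra's algorithm from vertex 6:
  Visit vertex 6 (distance=0)
    Update dist[2] = 7
    Update dist[3] = 9
    Update dist[7] = 3
  Visit vertex 7 (distance=3)
    Update dist[1] = 4
    Update dist[2] = 6
    Update dist[5] = 6
  Visit vertex 1 (distance=4)
    Update dist[4] = 9
  Visit vertex 2 (distance=6)
    Update dist[3] = 7

Step 3: Shortest path: 6 -> 7 -> 2
Total weight: 3 + 3 = 6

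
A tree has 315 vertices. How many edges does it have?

A tree on n vertices always has exactly n - 1 edges.
For n = 315: edges = 315 - 1 = 314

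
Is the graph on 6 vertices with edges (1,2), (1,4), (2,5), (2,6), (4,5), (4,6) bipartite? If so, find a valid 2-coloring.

Step 1: Attempt 2-coloring using BFS:
  Start at vertex 1, assign color 0
  Color vertex 2 with color 1 (neighbor of 1)
  Color vertex 4 with color 1 (neighbor of 1)
  Color vertex 5 with color 0 (neighbor of 2)
  Color vertex 6 with color 0 (neighbor of 2)
  Start new component at vertex 3, assign color 0

Step 2: 2-coloring succeeded. No conflicts found.
  Set A (color 0): {1, 3, 5, 6}
  Set B (color 1): {2, 4}

The graph is bipartite with partition {1, 3, 5, 6}, {2, 4}.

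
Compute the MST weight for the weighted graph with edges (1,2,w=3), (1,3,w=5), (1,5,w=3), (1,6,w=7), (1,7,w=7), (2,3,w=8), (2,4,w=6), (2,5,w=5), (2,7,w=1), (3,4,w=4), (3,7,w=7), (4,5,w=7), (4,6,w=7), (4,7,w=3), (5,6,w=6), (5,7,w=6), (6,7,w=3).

Apply Kruskal's algorithm (sort edges by weight, add if no cycle):

Sorted edges by weight:
  (2,7) w=1
  (1,5) w=3
  (1,2) w=3
  (4,7) w=3
  (6,7) w=3
  (3,4) w=4
  (1,3) w=5
  (2,5) w=5
  (2,4) w=6
  (5,6) w=6
  (5,7) w=6
  (1,7) w=7
  (1,6) w=7
  (3,7) w=7
  (4,5) w=7
  (4,6) w=7
  (2,3) w=8

Add edge (2,7) w=1 -- no cycle. Running total: 1
Add edge (1,5) w=3 -- no cycle. Running total: 4
Add edge (1,2) w=3 -- no cycle. Running total: 7
Add edge (4,7) w=3 -- no cycle. Running total: 10
Add edge (6,7) w=3 -- no cycle. Running total: 13
Add edge (3,4) w=4 -- no cycle. Running total: 17

MST edges: (2,7,w=1), (1,5,w=3), (1,2,w=3), (4,7,w=3), (6,7,w=3), (3,4,w=4)
Total MST weight: 1 + 3 + 3 + 3 + 3 + 4 = 17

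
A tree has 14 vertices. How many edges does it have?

A tree on n vertices always has exactly n - 1 edges.
For n = 14: edges = 14 - 1 = 13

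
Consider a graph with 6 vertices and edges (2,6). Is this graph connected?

Step 1: Build adjacency list from edges:
  1: (none)
  2: 6
  3: (none)
  4: (none)
  5: (none)
  6: 2

Step 2: Run BFS/DFS from vertex 1:
  Visited: {1}
  Reached 1 of 6 vertices

Step 3: Only 1 of 6 vertices reached. Graph is disconnected.
Connected components: {1}, {2, 6}, {3}, {4}, {5}
Answer: No, the graph is not connected (5 components).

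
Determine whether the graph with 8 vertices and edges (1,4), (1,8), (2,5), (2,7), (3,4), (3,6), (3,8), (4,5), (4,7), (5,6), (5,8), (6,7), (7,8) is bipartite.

Step 1: Attempt 2-coloring using BFS:
  Start at vertex 1, assign color 0
  Color vertex 4 with color 1 (neighbor of 1)
  Color vertex 8 with color 1 (neighbor of 1)
  Color vertex 3 with color 0 (neighbor of 4)
  Color vertex 5 with color 0 (neighbor of 4)
  Color vertex 7 with color 0 (neighbor of 4)
  Color vertex 6 with color 1 (neighbor of 3)
  Color vertex 2 with color 1 (neighbor of 5)

Step 2: 2-coloring succeeded. No conflicts found.
  Set A (color 0): {1, 3, 5, 7}
  Set B (color 1): {2, 4, 6, 8}

The graph is bipartite with partition {1, 3, 5, 7}, {2, 4, 6, 8}.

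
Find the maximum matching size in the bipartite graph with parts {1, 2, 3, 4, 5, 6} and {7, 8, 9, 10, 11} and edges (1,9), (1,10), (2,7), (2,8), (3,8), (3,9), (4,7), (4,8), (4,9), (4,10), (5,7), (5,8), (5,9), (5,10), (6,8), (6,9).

Step 1: List the neighbors of each left vertex:
  1: 9, 10
  2: 7, 8
  3: 8, 9
  4: 7, 8, 9, 10
  5: 7, 8, 9, 10
  6: 8, 9

Step 2: Greedily match left vertices, then look for augmenting paths:
  Match 1 -- 9
  Match 2 -- 7
  Match 3 -- 8
  Match 4 -- 10
  No augmenting path remains.

Step 3: Verify this is maximum:
  Matching has size 4. The vertex set {7, 8, 9, 10} covers every edge and has size 4; any matching has at most one edge per cover vertex, so 4 is maximum (König's theorem).

Maximum matching: {(1,9), (2,7), (3,8), (4,10)}
Size: 4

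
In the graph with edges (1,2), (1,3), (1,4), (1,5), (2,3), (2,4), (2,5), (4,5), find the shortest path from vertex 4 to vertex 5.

Step 1: Build adjacency list:
  1: 2, 3, 4, 5
  2: 1, 3, 4, 5
  3: 1, 2
  4: 1, 2, 5
  5: 1, 2, 4

Step 2: BFS from vertex 4 to find shortest path to 5:
  vertex 1 reached at distance 1
  vertex 2 reached at distance 1
  vertex 5 reached at distance 1

Step 3: Shortest path: 4 -> 5
Path length: 1 edge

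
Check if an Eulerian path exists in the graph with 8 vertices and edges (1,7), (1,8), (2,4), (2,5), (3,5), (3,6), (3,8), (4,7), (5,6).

Step 1: Find the degree of each vertex:
  deg(1) = 2
  deg(2) = 2
  deg(3) = 3
  deg(4) = 2
  deg(5) = 3
  deg(6) = 2
  deg(7) = 2
  deg(8) = 2

Step 2: Count vertices with odd degree:
  Odd-degree vertices: 3, 5 (2 total)

Step 3: Apply Euler's theorem:
  - Eulerian circuit exists iff graph is connected and all vertices have even degree
  - Eulerian path exists iff graph is connected and has 0 or 2 odd-degree vertices

Graph is connected with exactly 2 odd-degree vertices (3, 5).
Eulerian path exists (starting and ending at the odd-degree vertices), but no Eulerian circuit.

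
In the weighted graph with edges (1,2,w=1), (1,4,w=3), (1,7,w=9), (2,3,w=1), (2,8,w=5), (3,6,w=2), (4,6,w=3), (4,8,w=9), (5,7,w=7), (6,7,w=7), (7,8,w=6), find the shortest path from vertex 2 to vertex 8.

Step 1: Build adjacency list with weights:
  1: 2(w=1), 4(w=3), 7(w=9)
  2: 1(w=1), 3(w=1), 8(w=5)
  3: 2(w=1), 6(w=2)
  4: 1(w=3), 6(w=3), 8(w=9)
  5: 7(w=7)
  6: 3(w=2), 4(w=3), 7(w=7)
  7: 1(w=9), 5(w=7), 6(w=7), 8(w=6)
  8: 2(w=5), 4(w=9), 7(w=6)

Step 2: Apply Dijkstra's algorithm from vertex 2:
  Visit vertex 2 (distance=0)
    Update dist[1] = 1
    Update dist[3] = 1
    Update dist[8] = 5
  Visit vertex 1 (distance=1)
    Update dist[4] = 4
    Update dist[7] = 10
  Visit vertex 3 (distance=1)
    Update dist[6] = 3
  Visit vertex 6 (distance=3)
  Visit vertex 4 (distance=4)
  Visit vertex 8 (distance=5)

Step 3: Shortest path: 2 -> 8
Total weight: 5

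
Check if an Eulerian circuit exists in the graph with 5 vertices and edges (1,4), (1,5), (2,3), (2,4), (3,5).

Step 1: Find the degree of each vertex:
  deg(1) = 2
  deg(2) = 2
  deg(3) = 2
  deg(4) = 2
  deg(5) = 2

Step 2: Count vertices with odd degree:
  All vertices have even degree (0 odd-degree vertices)

Step 3: Apply Euler's theorem:
  - Eulerian circuit exists iff graph is connected and all vertices have even degree
  - Eulerian path exists iff graph is connected and has 0 or 2 odd-degree vertices

Graph is connected with 0 odd-degree vertices.
Both Eulerian circuit and Eulerian path exist.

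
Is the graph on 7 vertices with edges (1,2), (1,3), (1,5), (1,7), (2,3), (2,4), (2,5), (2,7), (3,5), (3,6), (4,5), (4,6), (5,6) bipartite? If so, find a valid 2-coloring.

Step 1: Attempt 2-coloring using BFS:
  Start at vertex 1, assign color 0
  Color vertex 2 with color 1 (neighbor of 1)
  Color vertex 3 with color 1 (neighbor of 1)
  Color vertex 5 with color 1 (neighbor of 1)
  Color vertex 7 with color 1 (neighbor of 1)

Step 2: Conflict found! Vertices 2 and 3 are adjacent but have the same color.
This means the graph contains an odd cycle.

The graph is NOT bipartite.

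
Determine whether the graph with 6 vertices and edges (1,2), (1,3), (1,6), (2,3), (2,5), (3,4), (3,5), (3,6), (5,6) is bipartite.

Step 1: Attempt 2-coloring using BFS:
  Start at vertex 1, assign color 0
  Color vertex 2 with color 1 (neighbor of 1)
  Color vertex 3 with color 1 (neighbor of 1)
  Color vertex 6 with color 1 (neighbor of 1)

Step 2: Conflict found! Vertices 2 and 3 are adjacent but have the same color.
This means the graph contains an odd cycle.

The graph is NOT bipartite.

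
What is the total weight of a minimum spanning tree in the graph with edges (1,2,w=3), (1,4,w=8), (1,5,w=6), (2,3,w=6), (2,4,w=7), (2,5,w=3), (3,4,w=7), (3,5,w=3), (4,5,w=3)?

Apply Kruskal's algorithm (sort edges by weight, add if no cycle):

Sorted edges by weight:
  (1,2) w=3
  (2,5) w=3
  (3,5) w=3
  (4,5) w=3
  (1,5) w=6
  (2,3) w=6
  (2,4) w=7
  (3,4) w=7
  (1,4) w=8

Add edge (1,2) w=3 -- no cycle. Running total: 3
Add edge (2,5) w=3 -- no cycle. Running total: 6
Add edge (3,5) w=3 -- no cycle. Running total: 9
Add edge (4,5) w=3 -- no cycle. Running total: 12

MST edges: (1,2,w=3), (2,5,w=3), (3,5,w=3), (4,5,w=3)
Total MST weight: 3 + 3 + 3 + 3 = 12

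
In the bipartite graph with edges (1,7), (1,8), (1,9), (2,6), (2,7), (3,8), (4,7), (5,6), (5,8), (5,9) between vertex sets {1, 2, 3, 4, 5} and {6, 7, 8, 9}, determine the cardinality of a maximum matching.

Step 1: List the neighbors of each left vertex:
  1: 7, 8, 9
  2: 6, 7
  3: 8
  4: 7
  5: 6, 8, 9

Step 2: Greedily match left vertices, then look for augmenting paths:
  Match 1 -- 7
  Match 2 -- 6
  Match 3 -- 8
  Match 5 -- 9
  No augmenting path remains.

Step 3: Verify this is maximum:
  Matching size 4 = min(|L|, |R|) = min(5, 4), which is an upper bound, so this matching is maximum.

Maximum matching: {(1,7), (2,6), (3,8), (5,9)}
Size: 4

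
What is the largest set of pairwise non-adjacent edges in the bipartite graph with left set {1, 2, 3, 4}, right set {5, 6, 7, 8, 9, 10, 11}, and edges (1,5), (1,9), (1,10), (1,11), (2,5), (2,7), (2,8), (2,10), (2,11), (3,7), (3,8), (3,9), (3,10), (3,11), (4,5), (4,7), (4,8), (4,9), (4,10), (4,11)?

Step 1: List the neighbors of each left vertex:
  1: 5, 9, 10, 11
  2: 5, 7, 8, 10, 11
  3: 7, 8, 9, 10, 11
  4: 5, 7, 8, 9, 10, 11

Step 2: Greedily match left vertices, then look for augmenting paths:
  Match 1 -- 5
  Match 2 -- 7
  Match 3 -- 8
  Match 4 -- 9
  No augmenting path remains.

Step 3: Verify this is maximum:
  Matching size 4 = min(|L|, |R|) = min(4, 7), which is an upper bound, so this matching is maximum.

Maximum matching: {(1,5), (2,7), (3,8), (4,9)}
Size: 4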